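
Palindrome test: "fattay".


Word: "fattay"
Reversed: "yattaf"
Forward == Backward? fattay != yattaf
Palindrome = No


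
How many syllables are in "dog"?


Word: "dog"
Syllable breakdown: dog
Counting: 1 part
= 1 syllable


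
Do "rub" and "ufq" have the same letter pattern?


Pattern of "rub": [0, 1, 2]
Pattern of "ufq": [0, 1, 2]
Patterns match
Same pattern = Yes


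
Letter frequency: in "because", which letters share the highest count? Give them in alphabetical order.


Word: "because"
Letter counts:
  'a': 1
  'b': 1
  'c': 1
  'e': 2
  's': 1
  'u': 1
Maximum count = 2
Most frequent = 'e' (2 times each)


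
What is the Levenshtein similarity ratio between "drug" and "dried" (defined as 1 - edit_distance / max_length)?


Word 1: "drug" (length 4)
Word 2: "dried" (length 5)
One optimal edit sequence:
  1. keep 'd'
  2. keep 'r'
  3. insert 'i'  (+1)
  4. substitute 'u' -> 'e'  (+1)
  5. substitute 'g' -> 'd'  (+1)
Edit distance = 3
Max length = max(4, 5) = 5
Similarity = 1 - 3/5
= 0.4000


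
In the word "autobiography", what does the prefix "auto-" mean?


Prefix: auto-
Example: autobiography = auto- + biography
Meaning = self


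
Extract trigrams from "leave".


Word: "leave" (length 5)
Number of trigrams = 5 - 3 + 1 = 3
  Position 0: "lea"
  Position 1: "eav"
  Position 2: "ave"
Trigrams = "lea", "eav", "ave"


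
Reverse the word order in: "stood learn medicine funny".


Original: "stood learn medicine funny"
Words (1..n): stood | learn | medicine | funny
Reversed (n..1): funny | medicine | learn | stood
Result = "funny medicine learn stood"


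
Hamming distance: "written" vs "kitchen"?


Comparing character by character (same length = 7):
  Pos 0: 'w' vs 'k' !=
  Pos 1: 'r' vs 'i' !=
  Pos 2: 'i' vs 't' !=
  Pos 3: 't' vs 'c' !=
  Pos 4: 't' vs 'h' !=
  Pos 5: 'e' vs 'e' =
  Pos 6: 'n' vs 'n' =
Hamming distance = 5


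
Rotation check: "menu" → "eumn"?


Word: "menu", Candidate: "eumn"
Method: check if candidate is substring of word+word
"menumenu" contains "eumn"? No
Is rotation = No


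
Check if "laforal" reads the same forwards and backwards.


Word: "laforal"
Reversed: "larofal"
Forward == Backward? laforal != larofal
Palindrome = No


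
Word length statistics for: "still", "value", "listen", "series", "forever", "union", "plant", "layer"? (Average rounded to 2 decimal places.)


Lengths: "still"=5, "value"=5, "listen"=6, "series"=6, "forever"=7, "union"=5, "plant"=5, "layer"=5
Sum = 44, Count = 8
Average = 44/8 = 5.50
= avg=5.50, min=5, max=7


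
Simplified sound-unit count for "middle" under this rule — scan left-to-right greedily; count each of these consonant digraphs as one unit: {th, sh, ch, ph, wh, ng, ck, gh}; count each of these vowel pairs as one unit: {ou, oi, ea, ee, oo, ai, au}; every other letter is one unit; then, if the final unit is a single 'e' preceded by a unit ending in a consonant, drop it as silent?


Word: "middle" (6 letters)
Left-to-right scan:
  1. 'm' (letter)
  2. 'i' (letter)
  3. 'd' (letter)
  4. 'd' (letter)
  5. 'l' (letter)
  6. 'e' (letter)
Units from scan: 6
Final unit is 'e' after a consonant -> drop as silent (-1)
Sound units = 5 units


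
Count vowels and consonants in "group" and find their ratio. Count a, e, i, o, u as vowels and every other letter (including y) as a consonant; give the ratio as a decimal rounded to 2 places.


Word: "group"
Vowels (a,e,i,o,u): 2
Consonants: 3
Ratio = 2/3
= 0.67


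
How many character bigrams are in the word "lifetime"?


Word: "lifetime" (length 8)
Number of 2-grams = length - 2 + 1 = 8 - 2 + 1
= 7


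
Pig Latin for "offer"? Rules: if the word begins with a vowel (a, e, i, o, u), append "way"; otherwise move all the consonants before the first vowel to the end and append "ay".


Word: "offer"
Starts with vowel → add 'way'
Pig Latin = "offerway"


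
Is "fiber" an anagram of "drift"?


Word 1: "drift" → sorted: dfirt
Word 2: "fiber" → sorted: befir
Same letters? dfirt != befir
Anagram = No


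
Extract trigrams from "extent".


Word: "extent" (length 6)
Number of trigrams = 6 - 3 + 1 = 4
  Position 0: "ext"
  Position 1: "xte"
  Position 2: "ten"
  Position 3: "ent"
Trigrams = "ext", "xte", "ten", "ent"


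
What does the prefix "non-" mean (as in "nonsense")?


Prefix: non-
Example: nonsense (non- + sense)
Meaning = not


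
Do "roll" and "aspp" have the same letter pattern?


Pattern of "roll": [0, 1, 2, 2]
Pattern of "aspp": [0, 1, 2, 2]
Patterns match
Same pattern = Yes


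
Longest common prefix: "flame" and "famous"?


Word 1: "flame"
Word 2: "famous"
Comparing from start:
  Pos 0: 'f' == 'f'
  Pos 1: 'l' != 'a' (stop)
LCP = "f" (length 1)


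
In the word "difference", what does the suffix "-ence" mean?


Suffix: -ence
Example: difference (differ + -ence)
Meaning = state of


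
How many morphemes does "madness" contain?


Word: "madness"
Morphemes: mad | -ness
Each morpheme carries meaning
= 2 morphemes


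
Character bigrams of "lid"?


Word: "lid" (length 3)
Number of bigrams = 3 - 2 + 1 = 2
  Position 0: "li"
  Position 1: "id"
Bigrams = "li", "id"


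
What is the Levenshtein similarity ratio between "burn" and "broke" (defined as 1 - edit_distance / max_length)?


Word 1: "burn" (length 4)
Word 2: "broke" (length 5)
One optimal edit sequence:
  1. keep 'b'
  2. insert 'r'  (+1)
  3. substitute 'u' -> 'o'  (+1)
  4. substitute 'r' -> 'k'  (+1)
  5. substitute 'n' -> 'e'  (+1)
Edit distance = 4
Max length = max(4, 5) = 5
Similarity = 1 - 4/5
= 0.2000


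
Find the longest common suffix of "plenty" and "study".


Word 1: "plenty"
Word 2: "study"
Comparing from end:
  Pos -1: 'y' == 'y'
  Pos -2: 't' != 'd' (stop)
LCS = "y" (length 1)


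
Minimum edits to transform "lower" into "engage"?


Word 1: "lower" (length 5)
Word 2: "engage" (length 6)
One optimal edit sequence (insert/delete/substitute each cost 1):
  1. insert 'e'  (+1)
  2. substitute 'l' -> 'n'  (+1)
  3. substitute 'o' -> 'g'  (+1)
  4. substitute 'w' -> 'a'  (+1)
  5. substitute 'e' -> 'g'  (+1)
  6. substitute 'r' -> 'e'  (+1)
Total edit operations: 6
Edit distance = 6


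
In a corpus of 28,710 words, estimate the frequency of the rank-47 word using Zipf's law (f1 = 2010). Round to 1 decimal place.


Zipf's law: f(r) = f(1) / r
f(1) = 2010
f(47) = 2010 / 47
= 42.8 occurrences


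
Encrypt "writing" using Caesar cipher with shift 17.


Word: "writing"
Shift: 17
Each letter → (letter + shift) mod 26:
  'w' (22) + 17 = 13 → 'n'
  'r' (17) + 17 = 8 → 'i'
  'i' (8) + 17 = 25 → 'z'
  't' (19) + 17 = 10 → 'k'
  'i' (8) + 17 = 25 → 'z'
  'n' (13) + 17 = 4 → 'e'
  'g' (6) + 17 = 23 → 'x'
Result = "nizkzex"


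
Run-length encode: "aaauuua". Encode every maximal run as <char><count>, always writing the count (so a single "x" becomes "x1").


String: "aaauuua"
Scanning for consecutive runs:
  'a' x 3
  'u' x 3
  'a' x 1
RLE = "a3u3a1"


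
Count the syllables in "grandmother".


Word: "grandmother"
Syllable breakdown: grand | moth | er
Counting: 3 parts
= 3 syllables


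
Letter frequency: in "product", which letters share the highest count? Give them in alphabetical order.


Word: "product"
Letter counts:
  'c': 1
  'd': 1
  'o': 1
  'p': 1
  'r': 1
  't': 1
  'u': 1
Maximum count = 1
Most frequent = 'c', 'd', 'o', 'p', 'r', 't', 'u' (1 time each)


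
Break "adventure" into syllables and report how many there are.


Word: "adventure"
Syllable breakdown: ad-ven-ture
Counting: 3 parts
= 3 syllables


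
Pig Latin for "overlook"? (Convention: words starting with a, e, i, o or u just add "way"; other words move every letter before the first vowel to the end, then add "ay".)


Word: "overlook"
Starts with vowel → add 'way'
Pig Latin = "overlookway"


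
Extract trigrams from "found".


Word: "found" (length 5)
Number of trigrams = 5 - 3 + 1 = 3
  Position 0: "fou"
  Position 1: "oun"
  Position 2: "und"
Trigrams = "fou", "oun", "und"


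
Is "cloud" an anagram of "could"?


Word 1: "could" → sorted: cdlou
Word 2: "cloud" → sorted: cdlou
Same letters? cdlou == cdlou
Anagram = Yes


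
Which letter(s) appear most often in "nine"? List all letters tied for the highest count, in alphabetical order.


Word: "nine"
Letter counts:
  'e': 1
  'i': 1
  'n': 2
Maximum count = 2
Most frequent = 'n' (2 times each)


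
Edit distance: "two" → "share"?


Word 1: "two" (length 3)
Word 2: "share" (length 5)
One optimal edit sequence (insert/delete/substitute each cost 1):
  1. insert 's'  (+1)
  2. insert 'h'  (+1)
  3. substitute 't' -> 'a'  (+1)
  4. substitute 'w' -> 'r'  (+1)
  5. substitute 'o' -> 'e'  (+1)
Total edit operations: 5
Edit distance = 5


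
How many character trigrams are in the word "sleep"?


Word: "sleep" (length 5)
Number of 3-grams = length - 3 + 1 = 5 - 3 + 1
= 3


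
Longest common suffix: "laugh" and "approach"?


Word 1: "laugh"
Word 2: "approach"
Comparing from end:
  Pos -1: 'h' == 'h'
  Pos -2: 'g' != 'c' (stop)
LCS = "h" (length 1)


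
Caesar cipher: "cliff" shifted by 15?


Word: "cliff"
Shift: 15
Each letter → (letter + shift) mod 26:
  'c' (2) + 15 = 17 → 'r'
  'l' (11) + 15 = 0 → 'a'
  'i' (8) + 15 = 23 → 'x'
  'f' (5) + 15 = 20 → 'u'
  'f' (5) + 15 = 20 → 'u'
Result = "raxuu"


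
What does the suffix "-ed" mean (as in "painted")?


Suffix: -ed
Example: painted = paint + -ed
Meaning = past tense


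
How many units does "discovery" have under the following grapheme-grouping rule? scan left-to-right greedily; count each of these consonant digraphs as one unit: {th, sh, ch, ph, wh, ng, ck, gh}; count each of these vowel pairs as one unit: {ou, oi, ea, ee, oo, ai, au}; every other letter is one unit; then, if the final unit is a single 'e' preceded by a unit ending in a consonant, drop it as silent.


Word: "discovery" (9 letters)
Left-to-right scan:
  [1] 'd' (letter)
  [2] 'i' (letter)
  [3] 's' (letter)
  [4] 'c' (letter)
  [5] 'o' (letter)
  [6] 'v' (letter)
  [7] 'e' (letter)
  [8] 'r' (letter)
  [9] 'y' (letter)
Units from scan: 9
Sound units = 9 units


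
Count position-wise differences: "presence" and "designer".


Comparing character by character (same length = 8):
  Pos 0: 'p' vs 'd' !=
  Pos 1: 'r' vs 'e' !=
  Pos 2: 'e' vs 's' !=
  Pos 3: 's' vs 'i' !=
  Pos 4: 'e' vs 'g' !=
  Pos 5: 'n' vs 'n' =
  Pos 6: 'c' vs 'e' !=
  Pos 7: 'e' vs 'r' !=
Hamming distance = 7


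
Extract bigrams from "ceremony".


Word: "ceremony" (length 8)
Number of bigrams = 8 - 2 + 1 = 7
  Position 0: "ce"
  Position 1: "er"
  Position 2: "re"
  Position 3: "em"
  Position 4: "mo"
  Position 5: "on"
  Position 6: "ny"
Bigrams = "ce", "er", "re", "em", "mo", "on", "ny"


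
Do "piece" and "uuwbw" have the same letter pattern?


Pattern of "piece": [0, 1, 2, 3, 2]
Pattern of "uuwbw": [0, 0, 1, 2, 1]
Patterns do not match
Same pattern = No


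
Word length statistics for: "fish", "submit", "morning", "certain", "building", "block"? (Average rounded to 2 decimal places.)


Lengths: "fish"=4, "submit"=6, "morning"=7, "certain"=7, "building"=8, "block"=5
Sum = 37, Count = 6
Average = 37/6 = 6.17
= avg=6.17, min=4, max=8


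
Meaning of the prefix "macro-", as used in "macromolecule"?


Prefix: macro-
As in: macromolecule -> macro- + molecule
Meaning = large


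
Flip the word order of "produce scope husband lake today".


Original: "produce scope husband lake today"
Words (1..n): produce | scope | husband | lake | today
Reversed (n..1): today | lake | husband | scope | produce
Result = "today lake husband scope produce"


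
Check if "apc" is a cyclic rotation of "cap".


Word: "cap", Candidate: "apc"
Method: check if candidate is substring of word+word
"capcap" contains "apc"? Yes
Is rotation = Yes


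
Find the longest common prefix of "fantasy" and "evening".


Word 1: "fantasy"
Word 2: "evening"
Comparing from start:
  Pos 0: 'f' != 'e' (stop)
LCP = "" (length 0)


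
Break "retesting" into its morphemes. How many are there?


Word: "retesting"
Morphemes: re- | test | -ing
Each morpheme carries meaning
= 3 morphemes


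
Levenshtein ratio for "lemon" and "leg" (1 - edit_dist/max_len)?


Word 1: "lemon" (length 5)
Word 2: "leg" (length 3)
One optimal edit sequence:
  1. keep 'l'
  2. keep 'e'
  3. delete 'm'  (+1)
  4. delete 'o'  (+1)
  5. substitute 'n' -> 'g'  (+1)
Edit distance = 3
Max length = max(5, 3) = 5
Similarity = 1 - 3/5
= 0.4000


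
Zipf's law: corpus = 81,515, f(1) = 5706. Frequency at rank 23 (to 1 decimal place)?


Zipf's law: f(r) = f(1) / r
f(1) = 5706
f(23) = 5706 / 23
= 248.1 occurrences


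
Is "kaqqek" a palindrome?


Word: "kaqqek"
Reversed: "keqqak"
Forward == Backward? kaqqek != keqqak
Palindrome = No


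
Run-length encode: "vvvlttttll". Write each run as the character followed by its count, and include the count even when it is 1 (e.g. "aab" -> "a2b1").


String: "vvvlttttll"
Scanning for consecutive runs:
  'v' x 3
  'l' x 1
  't' x 4
  'l' x 2
RLE = "v3l1t4l2"


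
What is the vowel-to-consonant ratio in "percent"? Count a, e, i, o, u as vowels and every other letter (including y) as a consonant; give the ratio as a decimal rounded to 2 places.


Word: "percent"
Vowels (a,e,i,o,u): 2
Consonants: 5
Ratio = 2/5
= 0.40


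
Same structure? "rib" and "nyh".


Pattern of "rib": [0, 1, 2]
Pattern of "nyh": [0, 1, 2]
Patterns match
Same pattern = Yes


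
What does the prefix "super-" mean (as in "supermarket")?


Prefix: super-
Example: supermarket = super- + market
Meaning = above / beyond


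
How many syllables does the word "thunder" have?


Word: "thunder"
Syllable breakdown: thun · der
Counting: 2 parts
= 2 syllables


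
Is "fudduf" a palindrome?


Word: "fudduf"
Reversed: "fudduf"
Forward == Backward? fudduf == fudduf
Palindrome = Yes


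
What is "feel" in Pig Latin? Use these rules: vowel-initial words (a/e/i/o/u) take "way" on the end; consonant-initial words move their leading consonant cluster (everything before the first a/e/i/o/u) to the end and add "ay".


Word: "feel"
Starts with consonant(s) → move to end, add 'ay'
Consonant cluster: "f"
Pig Latin = "eelfay"


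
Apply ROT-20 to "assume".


Word: "assume"
Shift: 20
Each letter → (letter + shift) mod 26:
  'a' (0) + 20 = 20 → 'u'
  's' (18) + 20 = 12 → 'm'
  's' (18) + 20 = 12 → 'm'
  'u' (20) + 20 = 14 → 'o'
  'm' (12) + 20 = 6 → 'g'
  'e' (4) + 20 = 24 → 'y'
Result = "ummogy"


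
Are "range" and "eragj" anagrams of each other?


Word 1: "range" → sorted: aegnr
Word 2: "eragj" → sorted: aegjr
Same letters? aegnr != aegjr
Anagram = No


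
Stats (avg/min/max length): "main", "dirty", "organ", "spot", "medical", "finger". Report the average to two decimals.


Lengths: "main"=4, "dirty"=5, "organ"=5, "spot"=4, "medical"=7, "finger"=6
Sum = 31, Count = 6
Average = 31/6 = 5.17
= avg=5.17, min=4, max=7


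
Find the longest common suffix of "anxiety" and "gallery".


Word 1: "anxiety"
Word 2: "gallery"
Comparing from end:
  Pos -1: 'y' == 'y'
  Pos -2: 't' != 'r' (stop)
LCS = "y" (length 1)


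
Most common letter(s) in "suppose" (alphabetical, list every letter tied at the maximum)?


Word: "suppose"
Letter counts:
  'e': 1
  'o': 1
  'p': 2
  's': 2
  'u': 1
Maximum count = 2
Most frequent = 'p', 's' (2 times each)


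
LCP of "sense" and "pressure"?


Word 1: "sense"
Word 2: "pressure"
Comparing from start:
  Pos 0: 's' != 'p' (stop)
LCP = "" (length 0)


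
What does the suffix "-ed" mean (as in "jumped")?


Suffix: -ed
Example: jumped = jump + -ed
Meaning = past tense


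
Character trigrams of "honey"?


Word: "honey" (length 5)
Number of trigrams = 5 - 3 + 1 = 3
  Position 0: "hon"
  Position 1: "one"
  Position 2: "ney"
Trigrams = "hon", "one", "ney"


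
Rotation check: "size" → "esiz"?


Word: "size", Candidate: "esiz"
Method: check if candidate is substring of word+word
"sizesize" contains "esiz"? Yes
Is rotation = Yes


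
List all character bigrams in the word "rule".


Word: "rule" (length 4)
Number of bigrams = 4 - 2 + 1 = 3
  Position 0: "ru"
  Position 1: "ul"
  Position 2: "le"
Bigrams = "ru", "ul", "le"


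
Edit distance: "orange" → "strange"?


Word 1: "orange" (length 6)
Word 2: "strange" (length 7)
One optimal edit sequence (insert/delete/substitute each cost 1):
  1. insert 's'  (+1)
  2. substitute 'o' -> 't'  (+1)
  3. keep 'r'
  4. keep 'a'
  5. keep 'n'
  6. keep 'g'
  7. keep 'e'
Total edit operations: 2
Edit distance = 2


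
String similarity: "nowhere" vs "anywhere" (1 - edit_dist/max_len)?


Word 1: "nowhere" (length 7)
Word 2: "anywhere" (length 8)
One optimal edit sequence:
  1. insert 'a'  (+1)
  2. keep 'n'
  3. substitute 'o' -> 'y'  (+1)
  4. keep 'w'
  5. keep 'h'
  6. keep 'e'
  7. keep 'r'
  8. keep 'e'
Edit distance = 2
Max length = max(7, 8) = 8
Similarity = 1 - 2/8
= 0.7500


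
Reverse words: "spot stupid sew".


Original: "spot stupid sew"
Words (1..n): spot | stupid | sew
Reversed (n..1): sew | stupid | spot
Result = "sew stupid spot"


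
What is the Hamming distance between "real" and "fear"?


Comparing character by character (same length = 4):
  Pos 0: 'r' vs 'f' !=
  Pos 1: 'e' vs 'e' =
  Pos 2: 'a' vs 'a' =
  Pos 3: 'l' vs 'r' !=
Hamming distance = 2


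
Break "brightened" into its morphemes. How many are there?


Word: "brightened"
Morphemes: bright | -en | -ed
Each morpheme carries meaning
= 3 morphemes


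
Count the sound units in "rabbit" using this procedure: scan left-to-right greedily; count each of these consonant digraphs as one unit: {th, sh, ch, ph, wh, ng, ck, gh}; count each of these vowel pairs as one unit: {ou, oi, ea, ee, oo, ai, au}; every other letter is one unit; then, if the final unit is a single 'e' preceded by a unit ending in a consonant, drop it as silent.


Word: "rabbit" (6 letters)
Left-to-right scan:
  (1) 'r' (letter)
  (2) 'a' (letter)
  (3) 'b' (letter)
  (4) 'b' (letter)
  (5) 'i' (letter)
  (6) 't' (letter)
Units from scan: 6
Sound units = 6 units


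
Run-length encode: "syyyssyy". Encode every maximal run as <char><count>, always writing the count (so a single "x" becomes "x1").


String: "syyyssyy"
Scanning for consecutive runs:
  's' x 1
  'y' x 3
  's' x 2
  'y' x 2
RLE = "s1y3s2y2"


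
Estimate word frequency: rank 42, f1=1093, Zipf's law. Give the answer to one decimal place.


Zipf's law: f(r) = f(1) / r
f(1) = 1093
f(42) = 1093 / 42
= 26.0 occurrences


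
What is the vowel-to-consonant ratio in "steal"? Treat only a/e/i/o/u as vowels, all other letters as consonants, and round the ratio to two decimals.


Word: "steal"
Vowels (a,e,i,o,u): 2
Consonants: 3
Ratio = 2/3
= 0.67


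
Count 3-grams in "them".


Word: "them" (length 4)
Number of 3-grams = length - 3 + 1 = 4 - 3 + 1
= 2


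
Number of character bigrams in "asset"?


Word: "asset" (length 5)
Number of 2-grams = length - 2 + 1 = 5 - 2 + 1
= 4


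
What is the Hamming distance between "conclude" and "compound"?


Comparing character by character (same length = 8):
  Pos 0: 'c' vs 'c' =
  Pos 1: 'o' vs 'o' =
  Pos 2: 'n' vs 'm' !=
  Pos 3: 'c' vs 'p' !=
  Pos 4: 'l' vs 'o' !=
  Pos 5: 'u' vs 'u' =
  Pos 6: 'd' vs 'n' !=
  Pos 7: 'e' vs 'd' !=
Hamming distance = 5


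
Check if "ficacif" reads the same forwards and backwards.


Word: "ficacif"
Reversed: "ficacif"
Forward == Backward? ficacif == ficacif
Palindrome = Yes


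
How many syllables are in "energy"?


Word: "energy"
Syllable breakdown: en · er · gy
Counting: 3 parts
= 3 syllables


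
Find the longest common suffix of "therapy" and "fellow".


Word 1: "therapy"
Word 2: "fellow"
Comparing from end:
  Pos -1: 'y' != 'w' (stop)
LCS = "" (length 0)


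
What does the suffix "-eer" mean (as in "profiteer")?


Suffix: -eer
As in: profiteer -> profit + -eer
Meaning = one who is concerned with


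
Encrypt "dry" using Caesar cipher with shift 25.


Word: "dry"
Shift: 25
Each letter → (letter + shift) mod 26:
  'd' (3) + 25 = 2 → 'c'
  'r' (17) + 25 = 16 → 'q'
  'y' (24) + 25 = 23 → 'x'
Result = "cqx"


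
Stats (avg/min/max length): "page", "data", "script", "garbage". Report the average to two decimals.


Lengths: "page"=4, "data"=4, "script"=6, "garbage"=7
Sum = 21, Count = 4
Average = 21/4 = 5.25
= avg=5.25, min=4, max=7


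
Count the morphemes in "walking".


Word: "walking"
Morphemes: walk | -ing
Each morpheme carries meaning
= 2 morphemes


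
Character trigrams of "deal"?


Word: "deal" (length 4)
Number of trigrams = 4 - 3 + 1 = 2
  Position 0: "dea"
  Position 1: "eal"
Trigrams = "dea", "eal"


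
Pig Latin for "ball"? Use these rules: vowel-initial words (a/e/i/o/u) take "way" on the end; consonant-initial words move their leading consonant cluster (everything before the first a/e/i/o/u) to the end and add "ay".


Word: "ball"
Starts with consonant(s) → move to end, add 'ay'
Consonant cluster: "b"
Pig Latin = "allbay"


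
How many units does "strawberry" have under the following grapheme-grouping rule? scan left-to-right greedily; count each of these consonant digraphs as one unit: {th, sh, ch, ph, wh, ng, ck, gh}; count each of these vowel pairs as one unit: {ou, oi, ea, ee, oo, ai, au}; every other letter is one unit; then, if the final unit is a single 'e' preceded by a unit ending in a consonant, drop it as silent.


Word: "strawberry" (10 letters)
Left-to-right scan:
  [1] 's' (letter)
  [2] 't' (letter)
  [3] 'r' (letter)
  [4] 'a' (letter)
  [5] 'w' (letter)
  [6] 'b' (letter)
  [7] 'e' (letter)
  [8] 'r' (letter)
  [9] 'r' (letter)
  [10] 'y' (letter)
Units from scan: 10
Sound units = 10 units


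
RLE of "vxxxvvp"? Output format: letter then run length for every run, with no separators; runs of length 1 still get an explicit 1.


String: "vxxxvvp"
Scanning for consecutive runs:
  'v' x 1
  'x' x 3
  'v' x 2
  'p' x 1
RLE = "v1x3v2p1"


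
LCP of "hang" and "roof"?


Word 1: "hang"
Word 2: "roof"
Comparing from start:
  Pos 0: 'h' != 'r' (stop)
LCP = "" (length 0)


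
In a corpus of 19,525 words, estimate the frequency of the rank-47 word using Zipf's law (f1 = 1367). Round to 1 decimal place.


Zipf's law: f(r) = f(1) / r
f(1) = 1367
f(47) = 1367 / 47
= 29.1 occurrences


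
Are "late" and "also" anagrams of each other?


Word 1: "late" → sorted: aelt
Word 2: "also" → sorted: alos
Same letters? aelt != alos
Anagram = No


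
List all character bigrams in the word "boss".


Word: "boss" (length 4)
Number of bigrams = 4 - 2 + 1 = 3
  Position 0: "bo"
  Position 1: "os"
  Position 2: "ss"
Bigrams = "bo", "os", "ss"


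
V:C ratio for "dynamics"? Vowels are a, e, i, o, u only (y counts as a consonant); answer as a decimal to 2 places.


Word: "dynamics"
Vowels (a,e,i,o,u): 2
Consonants: 6
Ratio = 2/6
= 0.33


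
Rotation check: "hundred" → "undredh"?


Word: "hundred", Candidate: "undredh"
Method: check if candidate is substring of word+word
"hundredhundred" contains "undredh"? Yes
Is rotation = Yes


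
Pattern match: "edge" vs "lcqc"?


Pattern of "edge": [0, 1, 2, 0]
Pattern of "lcqc": [0, 1, 2, 1]
Patterns do not match
Same pattern = No


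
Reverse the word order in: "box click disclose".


Original: "box click disclose"
Words (1..n): box | click | disclose
Reversed (n..1): disclose | click | box
Result = "disclose click box"


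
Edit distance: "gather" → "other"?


Word 1: "gather" (length 6)
Word 2: "other" (length 5)
One optimal edit sequence (insert/delete/substitute each cost 1):
  1. delete 'g'  (+1)
  2. substitute 'a' -> 'o'  (+1)
  3. keep 't'
  4. keep 'h'
  5. keep 'e'
  6. keep 'r'
Total edit operations: 2
Edit distance = 2


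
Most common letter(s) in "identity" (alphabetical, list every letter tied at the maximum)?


Word: "identity"
Letter counts:
  'd': 1
  'e': 1
  'i': 2
  'n': 1
  't': 2
  'y': 1
Maximum count = 2
Most frequent = 'i', 't' (2 times each)


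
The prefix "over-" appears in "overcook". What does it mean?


Prefix: over-
As in: overcook -> over- + cook
Meaning = excessive


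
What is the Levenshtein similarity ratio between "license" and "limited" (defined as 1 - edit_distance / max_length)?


Word 1: "license" (length 7)
Word 2: "limited" (length 7)
One optimal edit sequence:
  1. keep 'l'
  2. keep 'i'
  3. substitute 'c' -> 'm'  (+1)
  4. substitute 'e' -> 'i'  (+1)
  5. substitute 'n' -> 't'  (+1)
  6. substitute 's' -> 'e'  (+1)
  7. substitute 'e' -> 'd'  (+1)
Edit distance = 5
Max length = max(7, 7) = 7
Similarity = 1 - 5/7
= 0.2857


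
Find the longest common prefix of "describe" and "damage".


Word 1: "describe"
Word 2: "damage"
Comparing from start:
  Pos 0: 'd' == 'd'
  Pos 1: 'e' != 'a' (stop)
LCP = "d" (length 1)


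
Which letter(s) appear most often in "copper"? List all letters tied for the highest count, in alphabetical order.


Word: "copper"
Letter counts:
  'c': 1
  'e': 1
  'o': 1
  'p': 2
  'r': 1
Maximum count = 2
Most frequent = 'p' (2 times each)


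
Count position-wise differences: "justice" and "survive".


Comparing character by character (same length = 7):
  Pos 0: 'j' vs 's' !=
  Pos 1: 'u' vs 'u' =
  Pos 2: 's' vs 'r' !=
  Pos 3: 't' vs 'v' !=
  Pos 4: 'i' vs 'i' =
  Pos 5: 'c' vs 'v' !=
  Pos 6: 'e' vs 'e' =
Hamming distance = 4


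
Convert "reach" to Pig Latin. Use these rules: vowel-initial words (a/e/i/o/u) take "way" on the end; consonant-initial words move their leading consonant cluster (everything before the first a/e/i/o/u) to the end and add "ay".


Word: "reach"
Starts with consonant(s) → move to end, add 'ay'
Consonant cluster: "r"
Pig Latin = "eachray"


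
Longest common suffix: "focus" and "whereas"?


Word 1: "focus"
Word 2: "whereas"
Comparing from end:
  Pos -1: 's' == 's'
  Pos -2: 'u' != 'a' (stop)
LCS = "s" (length 1)


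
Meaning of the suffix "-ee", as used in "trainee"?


Suffix: -ee
Example: trainee = train + -ee
Meaning = one who receives


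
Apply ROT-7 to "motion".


Word: "motion"
Shift: 7
Each letter → (letter + shift) mod 26:
  'm' (12) + 7 = 19 → 't'
  'o' (14) + 7 = 21 → 'v'
  't' (19) + 7 = 0 → 'a'
  'i' (8) + 7 = 15 → 'p'
  'o' (14) + 7 = 21 → 'v'
  'n' (13) + 7 = 20 → 'u'
Result = "tvapvu"


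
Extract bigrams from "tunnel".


Word: "tunnel" (length 6)
Number of bigrams = 6 - 2 + 1 = 5
  Position 0: "tu"
  Position 1: "un"
  Position 2: "nn"
  Position 3: "ne"
  Position 4: "el"
Bigrams = "tu", "un", "nn", "ne", "el"


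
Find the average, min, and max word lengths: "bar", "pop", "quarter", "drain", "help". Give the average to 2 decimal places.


Lengths: "bar"=3, "pop"=3, "quarter"=7, "drain"=5, "help"=4
Sum = 22, Count = 5
Average = 22/5 = 4.40
= avg=4.40, min=3, max=7


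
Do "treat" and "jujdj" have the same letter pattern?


Pattern of "treat": [0, 1, 2, 3, 0]
Pattern of "jujdj": [0, 1, 0, 2, 0]
Patterns do not match
Same pattern = No


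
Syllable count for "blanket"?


Word: "blanket"
Syllable breakdown: blan · ket
Counting: 2 parts
= 2 syllables


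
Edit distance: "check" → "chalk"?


Word 1: "check" (length 5)
Word 2: "chalk" (length 5)
One optimal edit sequence (insert/delete/substitute each cost 1):
  1. keep 'c'
  2. keep 'h'
  3. substitute 'e' -> 'a'  (+1)
  4. substitute 'c' -> 'l'  (+1)
  5. keep 'k'
Total edit operations: 2
Edit distance = 2


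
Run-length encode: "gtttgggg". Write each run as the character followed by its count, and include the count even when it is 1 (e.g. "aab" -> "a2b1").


String: "gtttgggg"
Scanning for consecutive runs:
  'g' x 1
  't' x 3
  'g' x 4
RLE = "g1t3g4"


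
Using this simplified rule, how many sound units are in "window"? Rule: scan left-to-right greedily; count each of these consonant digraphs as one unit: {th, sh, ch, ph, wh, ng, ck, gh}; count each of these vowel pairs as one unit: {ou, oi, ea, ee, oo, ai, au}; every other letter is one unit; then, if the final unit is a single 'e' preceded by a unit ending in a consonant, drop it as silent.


Word: "window" (6 letters)
Left-to-right scan:
  [1] 'w' (letter)
  [2] 'i' (letter)
  [3] 'n' (letter)
  [4] 'd' (letter)
  [5] 'o' (letter)
  [6] 'w' (letter)
Units from scan: 6
Sound units = 6 units


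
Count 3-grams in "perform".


Word: "perform" (length 7)
Number of 3-grams = length - 3 + 1 = 7 - 3 + 1
= 5


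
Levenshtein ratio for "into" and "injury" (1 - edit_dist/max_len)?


Word 1: "into" (length 4)
Word 2: "injury" (length 6)
One optimal edit sequence:
  1. keep 'i'
  2. keep 'n'
  3. insert 'j'  (+1)
  4. insert 'u'  (+1)
  5. substitute 't' -> 'r'  (+1)
  6. substitute 'o' -> 'y'  (+1)
Edit distance = 4
Max length = max(4, 6) = 6
Similarity = 1 - 4/6
= 0.3333


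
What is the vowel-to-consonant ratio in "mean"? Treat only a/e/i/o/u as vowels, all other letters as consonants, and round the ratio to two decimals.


Word: "mean"
Vowels (a,e,i,o,u): 2
Consonants: 2
Ratio = 2/2
= 1.00


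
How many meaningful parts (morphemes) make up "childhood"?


Word: "childhood"
Morphemes: child / -hood
Each morpheme carries meaning
= 2 morphemes


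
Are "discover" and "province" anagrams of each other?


Word 1: "discover" → sorted: cdeiorsv
Word 2: "province" → sorted: ceinoprv
Same letters? cdeiorsv != ceinoprv
Anagram = No


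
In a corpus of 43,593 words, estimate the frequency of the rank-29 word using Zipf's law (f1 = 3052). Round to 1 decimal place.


Zipf's law: f(r) = f(1) / r
f(1) = 3052
f(29) = 3052 / 29
= 105.2 occurrences


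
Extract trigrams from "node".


Word: "node" (length 4)
Number of trigrams = 4 - 3 + 1 = 2
  Position 0: "nod"
  Position 1: "ode"
Trigrams = "nod", "ode"


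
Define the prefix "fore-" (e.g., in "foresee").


Prefix: fore-
Example: foresee (fore- + see)
Meaning = before


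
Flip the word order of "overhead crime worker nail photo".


Original: "overhead crime worker nail photo"
Words (1..n): overhead | crime | worker | nail | photo
Reversed (n..1): photo | nail | worker | crime | overhead
Result = "photo nail worker crime overhead"


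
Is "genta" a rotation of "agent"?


Word: "agent", Candidate: "genta"
Method: check if candidate is substring of word+word
"agentagent" contains "genta"? Yes
Is rotation = Yes


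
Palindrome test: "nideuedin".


Word: "nideuedin"
Reversed: "nideuedin"
Forward == Backward? nideuedin == nideuedin
Palindrome = Yes


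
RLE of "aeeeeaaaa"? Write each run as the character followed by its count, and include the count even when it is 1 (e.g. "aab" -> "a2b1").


String: "aeeeeaaaa"
Scanning for consecutive runs:
  'a' x 1
  'e' x 4
  'a' x 4
RLE = "a1e4a4"


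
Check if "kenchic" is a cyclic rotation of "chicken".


Word: "chicken", Candidate: "kenchic"
Method: check if candidate is substring of word+word
"chickenchicken" contains "kenchic"? Yes
Is rotation = Yes


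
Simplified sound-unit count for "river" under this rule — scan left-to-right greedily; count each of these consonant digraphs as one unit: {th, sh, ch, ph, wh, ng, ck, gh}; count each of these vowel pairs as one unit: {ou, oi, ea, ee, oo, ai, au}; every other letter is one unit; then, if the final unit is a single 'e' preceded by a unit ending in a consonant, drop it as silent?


Word: "river" (5 letters)
Left-to-right scan:
  (1) 'r' (letter)
  (2) 'i' (letter)
  (3) 'v' (letter)
  (4) 'e' (letter)
  (5) 'r' (letter)
Units from scan: 5
Sound units = 5 units


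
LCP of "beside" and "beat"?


Word 1: "beside"
Word 2: "beat"
Comparing from start:
  Pos 0: 'b' == 'b'
  Pos 1: 'e' == 'e'
  Pos 2: 's' != 'a' (stop)
LCP = "be" (length 2)


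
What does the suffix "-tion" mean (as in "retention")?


Suffix: -tion
Example: retention = retain + -tion, with a spelling change
Meaning = act or process


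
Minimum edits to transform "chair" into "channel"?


Word 1: "chair" (length 5)
Word 2: "channel" (length 7)
One optimal edit sequence (insert/delete/substitute each cost 1):
  1. keep 'c'
  2. keep 'h'
  3. keep 'a'
  4. insert 'n'  (+1)
  5. insert 'n'  (+1)
  6. substitute 'i' -> 'e'  (+1)
  7. substitute 'r' -> 'l'  (+1)
Total edit operations: 4
Edit distance = 4


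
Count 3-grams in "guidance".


Word: "guidance" (length 8)
Number of 3-grams = length - 3 + 1 = 8 - 3 + 1
= 6


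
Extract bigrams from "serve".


Word: "serve" (length 5)
Number of bigrams = 5 - 2 + 1 = 4
  Position 0: "se"
  Position 1: "er"
  Position 2: "rv"
  Position 3: "ve"
Bigrams = "se", "er", "rv", "ve"


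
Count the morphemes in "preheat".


Word: "preheat"
Morphemes: pre- | heat
Each morpheme carries meaning
= 2 morphemes


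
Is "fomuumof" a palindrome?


Word: "fomuumof"
Reversed: "fomuumof"
Forward == Backward? fomuumof == fomuumof
Palindrome = Yes


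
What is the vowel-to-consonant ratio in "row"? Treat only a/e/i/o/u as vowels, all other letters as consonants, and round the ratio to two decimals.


Word: "row"
Vowels (a,e,i,o,u): 1
Consonants: 2
Ratio = 1/2
= 0.50


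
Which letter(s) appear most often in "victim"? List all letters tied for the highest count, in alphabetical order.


Word: "victim"
Letter counts:
  'c': 1
  'i': 2
  'm': 1
  't': 1
  'v': 1
Maximum count = 2
Most frequent = 'i' (2 times each)


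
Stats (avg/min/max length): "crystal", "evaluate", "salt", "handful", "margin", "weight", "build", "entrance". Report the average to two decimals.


Lengths: "crystal"=7, "evaluate"=8, "salt"=4, "handful"=7, "margin"=6, "weight"=6, "build"=5, "entrance"=8
Sum = 51, Count = 8
Average = 51/8 = 6.38
= avg=6.38, min=4, max=8


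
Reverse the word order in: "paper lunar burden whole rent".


Original: "paper lunar burden whole rent"
Words (1..n): paper | lunar | burden | whole | rent
Reversed (n..1): rent | whole | burden | lunar | paper
Result = "rent whole burden lunar paper"


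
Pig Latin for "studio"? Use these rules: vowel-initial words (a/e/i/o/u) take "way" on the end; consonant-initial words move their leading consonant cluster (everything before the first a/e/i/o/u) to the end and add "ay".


Word: "studio"
Starts with consonant(s) → move to end, add 'ay'
Consonant cluster: "st"
Pig Latin = "udiostay"


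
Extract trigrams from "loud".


Word: "loud" (length 4)
Number of trigrams = 4 - 3 + 1 = 2
  Position 0: "lou"
  Position 1: "oud"
Trigrams = "lou", "oud"


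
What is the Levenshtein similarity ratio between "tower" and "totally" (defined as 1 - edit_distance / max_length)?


Word 1: "tower" (length 5)
Word 2: "totally" (length 7)
One optimal edit sequence:
  1. keep 't'
  2. keep 'o'
  3. insert 't'  (+1)
  4. insert 'a'  (+1)
  5. substitute 'w' -> 'l'  (+1)
  6. substitute 'e' -> 'l'  (+1)
  7. substitute 'r' -> 'y'  (+1)
Edit distance = 5
Max length = max(5, 7) = 7
Similarity = 1 - 5/7
= 0.2857


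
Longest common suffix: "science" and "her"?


Word 1: "science"
Word 2: "her"
Comparing from end:
  Pos -1: 'e' != 'r' (stop)
LCS = "" (length 0)


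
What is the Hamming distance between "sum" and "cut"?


Comparing character by character (same length = 3):
  Pos 0: 's' vs 'c' !=
  Pos 1: 'u' vs 'u' =
  Pos 2: 'm' vs 't' !=
Hamming distance = 2


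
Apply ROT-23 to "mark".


Word: "mark"
Shift: 23
Each letter → (letter + shift) mod 26:
  'm' (12) + 23 = 9 → 'j'
  'a' (0) + 23 = 23 → 'x'
  'r' (17) + 23 = 14 → 'o'
  'k' (10) + 23 = 7 → 'h'
Result = "jxoh"


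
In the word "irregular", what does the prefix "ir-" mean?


Prefix: ir-
As in: irregular -> ir- + regular
Meaning = not


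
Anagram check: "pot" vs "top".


Word 1: "pot" → sorted: opt
Word 2: "top" → sorted: opt
Same letters? opt == opt
Anagram = Yes


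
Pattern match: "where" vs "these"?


Pattern of "where": [0, 1, 2, 3, 2]
Pattern of "these": [0, 1, 2, 3, 2]
Patterns match
Same pattern = Yes


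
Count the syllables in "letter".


Word: "letter"
Syllable breakdown: let / ter
Counting: 2 parts
= 2 syllables


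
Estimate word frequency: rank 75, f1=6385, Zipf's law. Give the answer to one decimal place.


Zipf's law: f(r) = f(1) / r
f(1) = 6385
f(75) = 6385 / 75
= 85.1 occurrences


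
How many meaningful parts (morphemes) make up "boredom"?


Word: "boredom"
Morphemes: bore + -dom
Each morpheme carries meaning
= 2 morphemes


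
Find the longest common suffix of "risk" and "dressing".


Word 1: "risk"
Word 2: "dressing"
Comparing from end:
  Pos -1: 'k' != 'g' (stop)
LCS = "" (length 0)


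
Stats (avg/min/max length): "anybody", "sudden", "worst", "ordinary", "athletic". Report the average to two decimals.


Lengths: "anybody"=7, "sudden"=6, "worst"=5, "ordinary"=8, "athletic"=8
Sum = 34, Count = 5
Average = 34/5 = 6.80
= avg=6.80, min=5, max=8


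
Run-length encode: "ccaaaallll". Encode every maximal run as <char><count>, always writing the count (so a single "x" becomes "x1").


String: "ccaaaallll"
Scanning for consecutive runs:
  'c' x 2
  'a' x 4
  'l' x 4
RLE = "c2a4l4"


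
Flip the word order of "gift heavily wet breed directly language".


Original: "gift heavily wet breed directly language"
Words (1..n): gift | heavily | wet | breed | directly | language
Reversed (n..1): language | directly | breed | wet | heavily | gift
Result = "language directly breed wet heavily gift"


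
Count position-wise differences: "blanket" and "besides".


Comparing character by character (same length = 7):
  Pos 0: 'b' vs 'b' =
  Pos 1: 'l' vs 'e' !=
  Pos 2: 'a' vs 's' !=
  Pos 3: 'n' vs 'i' !=
  Pos 4: 'k' vs 'd' !=
  Pos 5: 'e' vs 'e' =
  Pos 6: 't' vs 's' !=
Hamming distance = 5


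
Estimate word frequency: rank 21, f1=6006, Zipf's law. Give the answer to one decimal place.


Zipf's law: f(r) = f(1) / r
f(1) = 6006
f(21) = 6006 / 21
= 286.0 occurrences


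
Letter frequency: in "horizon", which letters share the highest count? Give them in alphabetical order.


Word: "horizon"
Letter counts:
  'h': 1
  'i': 1
  'n': 1
  'o': 2
  'r': 1
  'z': 1
Maximum count = 2
Most frequent = 'o' (2 times each)


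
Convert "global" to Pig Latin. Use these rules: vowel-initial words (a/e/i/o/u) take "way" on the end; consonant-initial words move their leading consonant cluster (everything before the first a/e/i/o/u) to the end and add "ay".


Word: "global"
Starts with consonant(s) → move to end, add 'ay'
Consonant cluster: "gl"
Pig Latin = "obalglay"


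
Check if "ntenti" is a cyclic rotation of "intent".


Word: "intent", Candidate: "ntenti"
Method: check if candidate is substring of word+word
"intentintent" contains "ntenti"? Yes
Is rotation = Yes


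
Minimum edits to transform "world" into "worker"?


Word 1: "world" (length 5)
Word 2: "worker" (length 6)
One optimal edit sequence (insert/delete/substitute each cost 1):
  1. keep 'w'
  2. keep 'o'
  3. keep 'r'
  4. insert 'k'  (+1)
  5. substitute 'l' -> 'e'  (+1)
  6. substitute 'd' -> 'r'  (+1)
Total edit operations: 3
Edit distance = 3


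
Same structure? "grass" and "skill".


Pattern of "grass": [0, 1, 2, 3, 3]
Pattern of "skill": [0, 1, 2, 3, 3]
Patterns match
Same pattern = Yes


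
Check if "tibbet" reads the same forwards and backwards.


Word: "tibbet"
Reversed: "tebbit"
Forward == Backward? tibbet != tebbit
Palindrome = No


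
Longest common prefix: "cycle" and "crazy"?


Word 1: "cycle"
Word 2: "crazy"
Comparing from start:
  Pos 0: 'c' == 'c'
  Pos 1: 'y' != 'r' (stop)
LCP = "c" (length 1)
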